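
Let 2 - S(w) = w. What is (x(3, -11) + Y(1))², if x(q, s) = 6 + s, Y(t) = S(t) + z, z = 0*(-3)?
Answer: 16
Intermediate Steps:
z = 0
S(w) = 2 - w
Y(t) = 2 - t (Y(t) = (2 - t) + 0 = 2 - t)
(x(3, -11) + Y(1))² = ((6 - 11) + (2 - 1*1))² = (-5 + (2 - 1))² = (-5 + 1)² = (-4)² = 16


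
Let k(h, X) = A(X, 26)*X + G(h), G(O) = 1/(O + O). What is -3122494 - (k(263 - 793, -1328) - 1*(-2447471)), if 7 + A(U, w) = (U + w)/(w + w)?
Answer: -77340416407/13780 ≈ -5.6125e+6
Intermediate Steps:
G(O) = 1/(2*O)
A(U, w) = -7 + (U + w)/(2*w) (A(U, w) = -7 + (U + w)/(w + w) = -7 + (U + w)/((2*w)) = -7 + (U + w)*(1/(2*w)) = -7 + (U + w)/(2*w))
k(h, X) = 1/(2*h) + X*(-13/2 + X/52) (k(h, X) = ((½)*(X - 13*26)/26)*X + 1/(2*h) = ((½)*(1/26)*(X - 338))*X + 1/(2*h) = ((½)*(1/26)*(-338 + X))*X + 1/(2*h) = (-13/2 + X/52)*X + 1/(2*h) = X*(-13/2 + X/52) + 1/(2*h) = 1/(2*h) + X*(-13/2 + X/52))
-3122494 - (k(263 - 793, -1328) - 1*(-2447471)) = -3122494 - ((26 - 1328*(263 - 793)*(-338 - 1328))/(52*(263 - 793)) - 1*(-2447471)) = -3122494 - ((1/52)*(26 - 1328*(-530)*(-1666))/(-530) + 2447471) = -3122494 - ((1/52)*(-1/530)*(26 - 1172597440) + 2447471) = -3122494 - ((1/52)*(-1/530)*(-1172597414) + 2447471) = -3122494 - (586298707/13780 + 2447471) = -3122494 - 1*34312449087/13780 = -3122494 - 34312449087/13780 = -77340416407/13780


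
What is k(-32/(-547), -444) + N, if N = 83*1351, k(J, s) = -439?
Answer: 111694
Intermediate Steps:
N = 112133
k(-32/(-547), -444) + N = -439 + 112133 = 111694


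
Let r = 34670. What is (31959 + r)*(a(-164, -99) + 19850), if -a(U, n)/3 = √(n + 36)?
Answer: 1322585650 - 599661*I*√7 ≈ 1.3226e+9 - 1.5866e+6*I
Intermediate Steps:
a(U, n) = -3*√(36 + n) (a(U, n) = -3*√(n + 36) = -3*√(36 + n))
(31959 + r)*(a(-164, -99) + 19850) = (31959 + 34670)*(-3*√(36 - 99) + 19850) = 66629*(-9*I*√7 + 19850) = 66629*(19850 - 9*I*√7) = 1322585650 - 599661*I*√7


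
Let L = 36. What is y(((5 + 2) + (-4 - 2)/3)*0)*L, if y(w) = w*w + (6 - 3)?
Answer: 108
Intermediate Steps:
y(w) = 3 + w**2 (y(w) = w**2 + 3 = 3 + w**2)
y(((5 + 2) + (-4 - 2)/3)*0)*L = (3 + (((5 + 2) + (-4 - 2)/3)*0)**2)*36 = (3 + ((7 - 6*1/3)*0)**2)*36 = (3 + ((7 - 2)*0)**2)*36 = (3 + (5*0)**2)*36 = (3 + 0**2)*36 = (3 + 0)*36 = 3*36 = 108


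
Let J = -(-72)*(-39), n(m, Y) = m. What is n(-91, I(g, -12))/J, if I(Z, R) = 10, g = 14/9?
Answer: 7/216 ≈ 0.032407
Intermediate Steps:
g = 14/9 (g = 14*(⅑) = 14/9 ≈ 1.5556)
J = -2808 (J = -12*234 = -2808)
n(-91, I(g, -12))/J = -91/(-2808) = -91*(-1/2808) = 7/216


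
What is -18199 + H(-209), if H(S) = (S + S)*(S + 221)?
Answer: -23215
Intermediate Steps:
H(S) = 2*S*(221 + S) (H(S) = (2*S)*(221 + S) = 2*S*(221 + S))
-18199 + H(-209) = -18199 + 2*(-209)*(221 - 209) = -18199 + 2*(-209)*12 = -18199 - 5016 = -23215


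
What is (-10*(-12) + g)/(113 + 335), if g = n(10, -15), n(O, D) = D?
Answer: 15/64 ≈ 0.23438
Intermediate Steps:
g = -15
(-10*(-12) + g)/(113 + 335) = (-10*(-12) - 15)/(113 + 335) = (120 - 15)/448 = 105*(1/448) = 15/64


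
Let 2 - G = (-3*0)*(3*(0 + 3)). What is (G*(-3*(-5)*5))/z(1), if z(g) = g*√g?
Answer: 150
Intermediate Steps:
z(g) = g^(3/2)
G = 2 (G = 2 - (-3*0)*3*(0 + 3) = 2 - 0*3*3 = 2 - 0*9 = 2 - 1*0 = 2 + 0 = 2)
(G*(-3*(-5)*5))/z(1) = (2*(-3*(-5)*5))/(1^(3/2)) = (2*(15*5))/1 = (2*75)*1 = 150*1 = 150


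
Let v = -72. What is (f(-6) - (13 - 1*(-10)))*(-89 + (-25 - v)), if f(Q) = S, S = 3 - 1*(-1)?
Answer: 798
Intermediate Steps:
S = 4 (S = 3 + 1 = 4)
f(Q) = 4
(f(-6) - (13 - 1*(-10)))*(-89 + (-25 - v)) = (4 - (13 - 1*(-10)))*(-89 + (-25 - 1*(-72))) = (4 - (13 + 10))*(-89 + (-25 + 72)) = (4 - 1*23)*(-89 + 47) = (4 - 23)*(-42) = -19*(-42) = 798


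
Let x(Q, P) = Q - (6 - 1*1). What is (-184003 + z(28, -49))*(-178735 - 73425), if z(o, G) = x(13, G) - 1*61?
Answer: 46411560960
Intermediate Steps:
x(Q, P) = -5 + Q (x(Q, P) = Q - (6 - 1) = Q - 1*5 = Q - 5 = -5 + Q)
z(o, G) = -53 (z(o, G) = (-5 + 13) - 1*61 = 8 - 61 = -53)
(-184003 + z(28, -49))*(-178735 - 73425) = (-184003 - 53)*(-178735 - 73425) = -184056*(-252160) = 46411560960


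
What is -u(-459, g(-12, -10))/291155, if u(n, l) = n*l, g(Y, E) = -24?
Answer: -11016/291155 ≈ -0.037836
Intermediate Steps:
u(n, l) = l*n
-u(-459, g(-12, -10))/291155 = -(-24*(-459))/291155 = -11016/291155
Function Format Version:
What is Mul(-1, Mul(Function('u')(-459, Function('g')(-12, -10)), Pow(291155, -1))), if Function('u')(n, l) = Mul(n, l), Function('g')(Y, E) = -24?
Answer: Rational(-11016, 291155) ≈ -0.037836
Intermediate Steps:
Function('u')(n, l) = Mul(l, n)
Mul(-1, Mul(Function('u')(-459, Function('g')(-12, -10)), Pow(291155, -1))) = Mul(-1, Mul(Mul(-24, -459), Pow(291155, -1))) = Mul(-1, Mul(11016, Rational(1, 291155))) = Mul(-1, Rational(11016, 291155)) = Rational(-11016, 291155)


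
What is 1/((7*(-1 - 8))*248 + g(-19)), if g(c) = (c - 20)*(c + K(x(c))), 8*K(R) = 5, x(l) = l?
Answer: -8/119259 ≈ -6.7081e-5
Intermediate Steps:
K(R) = 5/8 (K(R) = (⅛)*5 = 5/8)
g(c) = (-20 + c)*(5/8 + c) (g(c) = (c - 20)*(c + 5/8) = (-20 + c)*(5/8 + c))
1/((7*(-1 - 8))*248 + g(-19)) = 1/((7*(-1 - 8))*248 + (-25/2 + (-19)² - 155/8*(-19))) = 1/((7*(-9))*248 + (-25/2 + 361 + 2945/8)) = 1/(-63*248 + 5733/8) = 1/(-15624 + 5733/8) = 1/(-119259/8) = -8/119259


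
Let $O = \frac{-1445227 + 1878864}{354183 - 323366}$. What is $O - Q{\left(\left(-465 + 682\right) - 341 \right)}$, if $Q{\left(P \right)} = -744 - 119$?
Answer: $\frac{27028708}{30817} \approx 877.07$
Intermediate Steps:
$Q{\left(P \right)} = -863$ ($Q{\left(P \right)} = -744 - 119 = -863$)
$O = \frac{433637}{30817} \approx 14.071$
$O - Q{\left(\left(-465 + 682\right) - 341 \right)} = \frac{433637}{30817} - -863 = \frac{433637}{30817} + 863 = \frac{27028708}{30817}$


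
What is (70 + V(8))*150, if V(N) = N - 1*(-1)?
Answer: 11850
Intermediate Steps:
V(N) = 1 + N (V(N) = N + 1 = 1 + N)
(70 + V(8))*150 = (70 + (1 + 8))*150 = (70 + 9)*150 = 79*150 = 11850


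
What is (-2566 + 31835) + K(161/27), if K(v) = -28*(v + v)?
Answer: 781247/27 ≈ 28935.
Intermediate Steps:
K(v) = -56*v
(-2566 + 31835) + K(161/27) = (-2566 + 31835) - 9016/27 = 29269 - 9016/27 = 781247/27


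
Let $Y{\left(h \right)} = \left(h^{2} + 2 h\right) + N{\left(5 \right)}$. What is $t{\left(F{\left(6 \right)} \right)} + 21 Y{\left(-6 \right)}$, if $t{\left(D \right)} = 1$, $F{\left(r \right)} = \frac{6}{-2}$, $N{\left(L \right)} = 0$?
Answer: $505$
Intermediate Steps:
$F{\left(r \right)} = -3$ ($F{\left(r \right)} = 6 \left(- \frac{1}{2}\right) = -3$)
$Y{\left(h \right)} = h^{2} + 2 h$ ($Y{\left(h \right)} = \left(h^{2} + 2 h\right) + 0 = h^{2} + 2 h$)
$t{\left(F{\left(6 \right)} \right)} + 21 Y{\left(-6 \right)} = 1 + 21 \left(- 6 \left(2 - 6\right)\right) = 1 + 21 \left(\left(-6\right) \left(-4\right)\right) = 1 + 21 \cdot 24 = 1 + 504 = 505$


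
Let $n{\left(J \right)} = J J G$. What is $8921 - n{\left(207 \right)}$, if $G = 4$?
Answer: $-162475$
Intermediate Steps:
$n{\left(J \right)} = 4 J^{2}$ ($n{\left(J \right)} = J J 4 = J^{2} \cdot 4 = 4 J^{2}$)
$8921 - n{\left(207 \right)} = 8921 - 4 \cdot 207^{2} = 8921 - 4 \cdot 42849 = 8921 - 171396 = -162475$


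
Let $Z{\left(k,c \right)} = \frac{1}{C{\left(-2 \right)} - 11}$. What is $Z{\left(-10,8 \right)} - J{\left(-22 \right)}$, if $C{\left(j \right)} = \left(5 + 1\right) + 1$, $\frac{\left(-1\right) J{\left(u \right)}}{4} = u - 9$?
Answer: $- \frac{497}{4} \approx -124.25$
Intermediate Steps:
$J{\left(u \right)} = 36 - 4 u$ ($J{\left(u \right)} = - 4 \left(u - 9\right) = - 4 \left(-9 + u\right) = 36 - 4 u$)
$C{\left(j \right)} = 7$ ($C{\left(j \right)} = 6 + 1 = 7$)
$Z{\left(k,c \right)} = - \frac{1}{4}$ ($Z{\left(k,c \right)} = \frac{1}{7 - 11} = \frac{1}{-4} = - \frac{1}{4}$)
$Z{\left(-10,8 \right)} - J{\left(-22 \right)} = - \frac{1}{4} - \left(36 - -88\right) = - \frac{1}{4} - \left(36 + 88\right) = - \frac{1}{4} - 124 = - \frac{497}{4}$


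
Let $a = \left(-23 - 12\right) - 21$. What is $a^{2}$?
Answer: $3136$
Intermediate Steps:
$a = -56$ ($a = -35 - 21 = -56$)
$a^{2} = \left(-56\right)^{2} = 3136$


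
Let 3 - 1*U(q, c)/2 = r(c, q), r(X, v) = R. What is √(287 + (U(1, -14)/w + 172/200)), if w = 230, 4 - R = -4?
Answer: √15225494/230 ≈ 16.965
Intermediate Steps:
R = 8 (R = 4 - 1*(-4) = 4 + 4 = 8)
r(X, v) = 8
U(q, c) = -10 (U(q, c) = 6 - 2*8 = 6 - 16 = -10)
√(287 + (U(1, -14)/w + 172/200)) = √(287 + (-10/230 + 172/200)) = √(287 + (-10*1/230 + 172*(1/200))) = √(287 + (-1/23 + 43/50)) = √(287 + 939/1150) = √(330989/1150) = √15225494/230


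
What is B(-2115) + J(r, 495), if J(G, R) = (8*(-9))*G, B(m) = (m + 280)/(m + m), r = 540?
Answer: -32892113/846 ≈ -38880.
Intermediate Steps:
B(m) = (280 + m)/(2*m) (B(m) = (280 + m)/((2*m)) = (280 + m)*(1/(2*m)) = (280 + m)/(2*m))
J(G, R) = -72*G
B(-2115) + J(r, 495) = (½)*(280 - 2115)/(-2115) - 72*540 = (½)*(-1/2115)*(-1835) - 38880 = 367/846 - 38880 = -32892113/846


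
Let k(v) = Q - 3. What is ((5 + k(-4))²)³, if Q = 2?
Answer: 4096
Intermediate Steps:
k(v) = -1 (k(v) = 2 - 3 = -1)
((5 + k(-4))²)³ = ((5 - 1)²)³ = (4²)³ = 16³ = 4096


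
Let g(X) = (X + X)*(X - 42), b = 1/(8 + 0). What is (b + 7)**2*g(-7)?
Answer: 1114407/32 ≈ 34825.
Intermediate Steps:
b = 1/8 ≈ 0.12500
g(X) = 2*X*(-42 + X) (g(X) = (2*X)*(-42 + X) = 2*X*(-42 + X))
(b + 7)**2*g(-7) = (1/8 + 7)**2*(2*(-7)*(-42 - 7)) = (57/8)**2*(2*(-7)*(-49)) = (3249/64)*686 = 1114407/32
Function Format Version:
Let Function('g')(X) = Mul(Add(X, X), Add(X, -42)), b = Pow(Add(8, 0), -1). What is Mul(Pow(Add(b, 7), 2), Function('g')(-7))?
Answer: Rational(1114407, 32) ≈ 34825.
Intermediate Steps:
b = Rational(1, 8) (b = Pow(8, -1) = Rational(1, 8) ≈ 0.12500)
Function('g')(X) = Mul(2, X, Add(-42, X)) (Function('g')(X) = Mul(Mul(2, X), Add(-42, X)) = Mul(2, X, Add(-42, X)))
Mul(Pow(Add(b, 7), 2), Function('g')(-7)) = Mul(Pow(Add(Rational(1, 8), 7), 2), Mul(2, -7, Add(-42, -7))) = Mul(Pow(Rational(57, 8), 2), Mul(2, -7, -49)) = Mul(Rational(3249, 64), 686) = Rational(1114407, 32)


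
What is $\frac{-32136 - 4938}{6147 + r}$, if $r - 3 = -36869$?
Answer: $\frac{37074}{30719} \approx 1.2069$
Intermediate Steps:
$r = -36866$ ($r = 3 - 36869 = -36866$)
$\frac{-32136 - 4938}{6147 + r} = \frac{-32136 - 4938}{6147 - 36866} = - \frac{37074}{-30719} = \left(-37074\right) \left(- \frac{1}{30719}\right) = \frac{37074}{30719}$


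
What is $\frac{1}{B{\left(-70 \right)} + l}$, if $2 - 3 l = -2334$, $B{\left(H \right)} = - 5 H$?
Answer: $\frac{3}{3386} \approx 0.000886$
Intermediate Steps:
$l = \frac{2336}{3}$ ($l = \frac{2}{3} - -778 = \frac{2}{3} + 778 = \frac{2336}{3} \approx 778.67$)
$\frac{1}{B{\left(-70 \right)} + l} = \frac{1}{\left(-5\right) \left(-70\right) + \frac{2336}{3}} = \frac{1}{350 + \frac{2336}{3}} = \frac{1}{\frac{3386}{3}} = \frac{3}{3386}$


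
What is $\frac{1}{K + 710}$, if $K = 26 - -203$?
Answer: $\frac{1}{939} \approx 0.001065$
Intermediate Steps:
$K = 229$ ($K = 26 + 203 = 229$)
$\frac{1}{K + 710} = \frac{1}{229 + 710} = \frac{1}{939}$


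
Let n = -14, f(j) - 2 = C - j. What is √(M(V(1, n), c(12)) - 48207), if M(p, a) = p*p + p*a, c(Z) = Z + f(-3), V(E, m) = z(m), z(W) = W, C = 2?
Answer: I*√48277 ≈ 219.72*I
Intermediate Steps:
f(j) = 4 - j (f(j) = 2 + (2 - j) = 4 - j)
V(E, m) = m
c(Z) = 7 + Z (c(Z) = Z + (4 - 1*(-3)) = Z + (4 + 3) = Z + 7 = 7 + Z)
M(p, a) = p² + a*p
√(M(V(1, n), c(12)) - 48207) = √(-14*((7 + 12) - 14) - 48207) = √(-14*(19 - 14) - 48207) = √(-14*5 - 48207) = √(-70 - 48207) = √(-48277) = I*√48277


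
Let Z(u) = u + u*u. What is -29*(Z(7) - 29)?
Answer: -783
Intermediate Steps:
Z(u) = u + u²
-29*(Z(7) - 29) = -29*(7*(1 + 7) - 29) = -29*(7*8 - 29) = -29*(56 - 29) = -29*27 = -783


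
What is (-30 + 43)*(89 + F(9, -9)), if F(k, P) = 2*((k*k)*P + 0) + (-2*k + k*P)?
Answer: -19084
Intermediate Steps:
F(k, P) = -2*k + P*k + 2*P*k² (F(k, P) = 2*(k²*P + 0) + (-2*k + P*k) = 2*(P*k² + 0) + (-2*k + P*k) = 2*(P*k²) + (-2*k + P*k) = 2*P*k² + (-2*k + P*k) = -2*k + P*k + 2*P*k²)
(-30 + 43)*(89 + F(9, -9)) = (-30 + 43)*(89 + 9*(-2 - 9 + 2*(-9)*9)) = 13*(89 + 9*(-2 - 9 - 162)) = 13*(89 + 9*(-173)) = 13*(89 - 1557) = 13*(-1468) = -19084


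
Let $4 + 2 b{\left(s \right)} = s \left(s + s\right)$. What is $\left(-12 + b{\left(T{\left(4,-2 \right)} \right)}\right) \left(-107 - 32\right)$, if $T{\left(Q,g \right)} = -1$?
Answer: $1807$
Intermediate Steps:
$b{\left(s \right)} = -2 + s^{2}$ ($b{\left(s \right)} = -2 + \frac{s \left(s + s\right)}{2} = -2 + \frac{s 2 s}{2} = -2 + \frac{2 s^{2}}{2} = -2 + s^{2}$)
$\left(-12 + b{\left(T{\left(4,-2 \right)} \right)}\right) \left(-107 - 32\right) = \left(-12 - \left(2 - \left(-1\right)^{2}\right)\right) \left(-107 - 32\right) = \left(-12 + \left(-2 + 1\right)\right) \left(-107 - 32\right) = \left(-12 - 1\right) \left(-139\right) = \left(-13\right) \left(-139\right) = 1807$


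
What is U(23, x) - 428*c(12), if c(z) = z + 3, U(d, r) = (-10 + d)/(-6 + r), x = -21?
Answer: -173353/27 ≈ -6420.5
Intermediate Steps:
U(d, r) = (-10 + d)/(-6 + r)
c(z) = 3 + z
U(23, x) - 428*c(12) = (-10 + 23)/(-6 - 21) - 428*(3 + 12) = 13/(-27) - 428*15 = -1/27*13 - 6420 = -13/27 - 6420 = -173353/27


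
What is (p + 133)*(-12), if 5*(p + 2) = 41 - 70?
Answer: -7512/5 ≈ -1502.4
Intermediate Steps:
p = -39/5 (p = -2 + (41 - 70)/5 = -2 + (⅕)*(-29) = -2 - 29/5 = -39/5 ≈ -7.8000)
(p + 133)*(-12) = (-39/5 + 133)*(-12) = (626/5)*(-12) = -7512/5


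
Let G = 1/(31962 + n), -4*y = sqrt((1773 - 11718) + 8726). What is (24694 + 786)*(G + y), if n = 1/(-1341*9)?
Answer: 23655240/29673029 - 6370*I*sqrt(1219) ≈ 0.7972 - 2.224e+5*I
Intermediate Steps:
y = -I*sqrt(1219)/4 (y = -sqrt((1773 - 11718) + 8726)/4 = -sqrt(-9945 + 8726)/4 = -I*sqrt(1219)/4 ≈ -8.7285*I)
n = -1/12069 (n = 1/(-12069) = -1/12069 ≈ -8.2857e-5)
G = 12069/385749377 (G = 1/(31962 - 1/12069) = 1/(385749377/12069) = 12069/385749377 ≈ 3.1287e-5)
(24694 + 786)*(G + y) = (24694 + 786)*(12069/385749377 - I*sqrt(1219)/4) = 25480*(12069/385749377 - I*sqrt(1219)/4) = 23655240/29673029 - 6370*I*sqrt(1219)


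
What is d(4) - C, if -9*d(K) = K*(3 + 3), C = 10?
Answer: -38/3 ≈ -12.667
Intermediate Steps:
d(K) = -2*K/3 (d(K) = -K*(3 + 3)/9 = -K*6/9 = -2*K/3)
d(4) - C = -⅔*4 - 1*10 = -8/3 - 10 = -38/3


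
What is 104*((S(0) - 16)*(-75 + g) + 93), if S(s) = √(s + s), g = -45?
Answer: 209352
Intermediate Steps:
S(s) = √2*√s (S(s) = √(2*s) = √2*√s)
104*((S(0) - 16)*(-75 + g) + 93) = 104*((√2*√0 - 16)*(-75 - 45) + 93) = 104*((√2*0 - 16)*(-120) + 93) = 104*((0 - 16)*(-120) + 93) = 104*(-16*(-120) + 93) = 104*(1920 + 93) = 104*2013 = 209352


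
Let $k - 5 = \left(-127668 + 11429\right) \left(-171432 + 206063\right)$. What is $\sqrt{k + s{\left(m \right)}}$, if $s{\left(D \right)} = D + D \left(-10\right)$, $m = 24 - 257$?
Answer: $3 i \sqrt{447274523} \approx 63447.0 i$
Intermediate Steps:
$m = -233$
$s{\left(D \right)} = - 9 D$ ($s{\left(D \right)} = D - 10 D = - 9 D$)
$k = -4025472804$ ($k = 5 + \left(-127668 + 11429\right) \left(-171432 + 206063\right) = 5 - 4025472809 = -4025472804$)
$\sqrt{k + s{\left(m \right)}} = \sqrt{-4025472804 - -2097} = \sqrt{-4025472804 + 2097} = \sqrt{-4025470707} = 3 i \sqrt{447274523}$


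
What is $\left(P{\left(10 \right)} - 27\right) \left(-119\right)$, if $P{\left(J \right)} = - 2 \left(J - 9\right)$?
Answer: $3451$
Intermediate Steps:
$P{\left(J \right)} = 18 - 2 J$ ($P{\left(J \right)} = - 2 \left(-9 + J\right) = 18 - 2 J$)
$\left(P{\left(10 \right)} - 27\right) \left(-119\right) = \left(\left(18 - 20\right) - 27\right) \left(-119\right) = \left(-2 - 27\right) \left(-119\right) = \left(-29\right) \left(-119\right) = 3451$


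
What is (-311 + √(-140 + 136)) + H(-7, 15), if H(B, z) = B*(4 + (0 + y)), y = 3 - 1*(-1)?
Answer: -367 + 2*I ≈ -367.0 + 2.0*I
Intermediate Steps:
y = 4 (y = 3 + 1 = 4)
H(B, z) = 8*B (H(B, z) = B*(4 + (0 + 4)) = B*(4 + 4) = B*8 = 8*B)
(-311 + √(-140 + 136)) + H(-7, 15) = (-311 + √(-140 + 136)) + 8*(-7) = (-311 + √(-4)) - 56 = (-311 + 2*I) - 56 = -367 + 2*I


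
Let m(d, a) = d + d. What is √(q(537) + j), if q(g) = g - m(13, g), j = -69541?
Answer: 3*I*√7670 ≈ 262.74*I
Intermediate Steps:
m(d, a) = 2*d
q(g) = -26 + g (q(g) = g - 2*13 = g - 1*26 = g - 26 = -26 + g)
√(q(537) + j) = √((-26 + 537) - 69541) = √(511 - 69541) = √(-69030) = 3*I*√7670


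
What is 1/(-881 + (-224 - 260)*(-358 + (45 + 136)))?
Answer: 1/84787 ≈ 1.1794e-5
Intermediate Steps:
1/(-881 + (-224 - 260)*(-358 + (45 + 136))) = 1/(-881 - 484*(-358 + 181)) = 1/(-881 - 484*(-177)) = 1/(-881 + 85668) = 1/84787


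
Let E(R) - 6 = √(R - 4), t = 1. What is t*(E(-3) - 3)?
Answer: 3 + I*√7 ≈ 3.0 + 2.6458*I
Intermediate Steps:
E(R) = 6 + √(-4 + R) (E(R) = 6 + √(R - 4) = 6 + √(-4 + R))
t*(E(-3) - 3) = 1*((6 + √(-4 - 3)) - 3) = 1*((6 + √(-7)) - 3) = 1*((6 + I*√7) - 3) = 1*(3 + I*√7) = 3 + I*√7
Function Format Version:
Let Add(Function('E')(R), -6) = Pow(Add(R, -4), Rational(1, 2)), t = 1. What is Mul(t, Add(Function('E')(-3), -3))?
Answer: Add(3, Mul(I, Pow(7, Rational(1, 2)))) ≈ Add(3.0000, Mul(2.6458, I))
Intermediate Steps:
Function('E')(R) = Add(6, Pow(Add(-4, R), Rational(1, 2))) (Function('E')(R) = Add(6, Pow(Add(R, -4), Rational(1, 2))) = Add(6, Pow(Add(-4, R), Rational(1, 2))))
Mul(t, Add(Function('E')(-3), -3)) = Mul(1, Add(Add(6, Pow(Add(-4, -3), Rational(1, 2))), -3)) = Mul(1, Add(Add(6, Pow(-7, Rational(1, 2))), -3)) = Mul(1, Add(Add(6, Mul(I, Pow(7, Rational(1, 2)))), -3)) = Mul(1, Add(3, Mul(I, Pow(7, Rational(1, 2))))) = Add(3, Mul(I, Pow(7, Rational(1, 2))))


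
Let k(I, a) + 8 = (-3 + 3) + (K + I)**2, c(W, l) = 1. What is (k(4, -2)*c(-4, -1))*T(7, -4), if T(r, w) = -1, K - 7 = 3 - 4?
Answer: -92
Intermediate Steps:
K = 6 (K = 7 + (3 - 4) = 7 - 1 = 6)
k(I, a) = -8 + (6 + I)**2 (k(I, a) = -8 + ((-3 + 3) + (6 + I)**2) = -8 + (0 + (6 + I)**2) = -8 + (6 + I)**2)
(k(4, -2)*c(-4, -1))*T(7, -4) = ((-8 + (6 + 4)**2)*1)*(-1) = ((-8 + 10**2)*1)*(-1) = ((-8 + 100)*1)*(-1) = (92*1)*(-1) = 92*(-1) = -92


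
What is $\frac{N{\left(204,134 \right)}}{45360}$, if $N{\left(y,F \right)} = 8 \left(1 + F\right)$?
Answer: $\frac{1}{42} \approx 0.02381$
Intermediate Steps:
$N{\left(y,F \right)} = 8 + 8 F$
$\frac{N{\left(204,134 \right)}}{45360} = \frac{8 + 8 \cdot 134}{45360} = \left(8 + 1072\right) \frac{1}{45360} = 1080 \cdot \frac{1}{45360} = \frac{1}{42}$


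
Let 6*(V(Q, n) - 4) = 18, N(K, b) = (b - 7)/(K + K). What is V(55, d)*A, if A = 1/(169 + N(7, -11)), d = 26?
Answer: 49/1174 ≈ 0.041738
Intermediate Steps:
N(K, b) = (-7 + b)/(2*K) (N(K, b) = (-7 + b)/((2*K)) = (-7 + b)*(1/(2*K)) = (-7 + b)/(2*K))
V(Q, n) = 7 (V(Q, n) = 4 + (1/6)*18 = 4 + 3 = 7)
A = 7/1174 (A = 1/(169 + (1/2)*(-7 - 11)/7) = 1/(169 + (1/2)*(1/7)*(-18)) = 1/(169 - 9/7) = 1/(1174/7) = 7/1174 ≈ 0.0059625)
V(55, d)*A = 7*(7/1174) = 49/1174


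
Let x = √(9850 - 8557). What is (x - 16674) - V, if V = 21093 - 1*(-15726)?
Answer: -53493 + √1293 ≈ -53457.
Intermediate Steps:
x = √1293 ≈ 35.958
V = 36819 (V = 21093 + 15726 = 36819)
(x - 16674) - V = (√1293 - 16674) - 1*36819 = (-16674 + √1293) - 36819 = -53493 + √1293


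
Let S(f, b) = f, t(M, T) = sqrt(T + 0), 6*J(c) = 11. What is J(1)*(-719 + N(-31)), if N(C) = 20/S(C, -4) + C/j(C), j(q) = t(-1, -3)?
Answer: -245399/186 + 341*I*sqrt(3)/18 ≈ -1319.3 + 32.813*I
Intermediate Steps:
J(c) = 11/6 (J(c) = (1/6)*11 = 11/6)
t(M, T) = sqrt(T)
j(q) = I*sqrt(3) (j(q) = sqrt(-3) = I*sqrt(3))
N(C) = 20/C - I*C*sqrt(3)/3 (N(C) = 20/C + C/((I*sqrt(3))) = 20/C + C*(-I*sqrt(3)/3) = 20/C - I*C*sqrt(3)/3)
J(1)*(-719 + N(-31)) = 11*(-719 + (20/(-31) - 1/3*I*(-31)*sqrt(3)))/6 = 11*(-719 + (20*(-1/31) + 31*I*sqrt(3)/3))/6 = 11*(-719 + (-20/31 + 31*I*sqrt(3)/3))/6 = 11*(-22309/31 + 31*I*sqrt(3)/3)/6 = -245399/186 + 341*I*sqrt(3)/18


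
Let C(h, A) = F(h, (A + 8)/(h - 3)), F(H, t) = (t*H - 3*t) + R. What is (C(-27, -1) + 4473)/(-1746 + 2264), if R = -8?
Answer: 2236/259 ≈ 8.6332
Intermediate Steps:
F(H, t) = -8 - 3*t + H*t (F(H, t) = (t*H - 3*t) - 8 = (H*t - 3*t) - 8 = (-3*t + H*t) - 8 = -8 - 3*t + H*t)
C(h, A) = -8 - 3*(8 + A)/(-3 + h) + h*(8 + A)/(-3 + h) (C(h, A) = -8 - 3*(A + 8)/(h - 3) + h*((A + 8)/(h - 3)) = -8 - 3*(8 + A)/(-3 + h) + h*((8 + A)/(-3 + h)) = -8 - 3*(8 + A)/(-3 + h) + h*(8 + A)/(-3 + h))
(C(-27, -1) + 4473)/(-1746 + 2264) = (-1 + 4473)/(-1746 + 2264) = 4472/518 = 4472*(1/518) = 2236/259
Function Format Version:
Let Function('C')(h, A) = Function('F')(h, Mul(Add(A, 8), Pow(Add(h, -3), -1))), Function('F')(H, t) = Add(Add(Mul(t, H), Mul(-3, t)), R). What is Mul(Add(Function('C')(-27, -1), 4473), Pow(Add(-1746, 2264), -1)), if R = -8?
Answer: Rational(2236, 259) ≈ 8.6332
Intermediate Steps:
Function('F')(H, t) = Add(-8, Mul(-3, t), Mul(H, t)) (Function('F')(H, t) = Add(Add(Mul(t, H), Mul(-3, t)), -8) = Add(Add(Mul(H, t), Mul(-3, t)), -8) = Add(Add(Mul(-3, t), Mul(H, t)), -8) = Add(-8, Mul(-3, t), Mul(H, t)))
Function('C')(h, A) = Add(-8, Mul(-3, Pow(Add(-3, h), -1), Add(8, A)), Mul(h, Pow(Add(-3, h), -1), Add(8, A))) (Function('C')(h, A) = Add(-8, Mul(-3, Mul(Add(A, 8), Pow(Add(h, -3), -1))), Mul(h, Mul(Add(A, 8), Pow(Add(h, -3), -1)))) = Add(-8, Mul(-3, Mul(Add(8, A), Pow(Add(-3, h), -1))), Mul(h, Mul(Add(8, A), Pow(Add(-3, h), -1)))) = Add(-8, Mul(-3, Mul(Pow(Add(-3, h), -1), Add(8, A))), Mul(h, Mul(Pow(Add(-3, h), -1), Add(8, A)))) = Add(-8, Mul(-3, Pow(Add(-3, h), -1), Add(8, A)), Mul(h, Pow(Add(-3, h), -1), Add(8, A))))
Mul(Add(Function('C')(-27, -1), 4473), Pow(Add(-1746, 2264), -1)) = Mul(Add(-1, 4473), Pow(Add(-1746, 2264), -1)) = Mul(4472, Pow(518, -1)) = Mul(4472, Rational(1, 518)) = Rational(2236, 259)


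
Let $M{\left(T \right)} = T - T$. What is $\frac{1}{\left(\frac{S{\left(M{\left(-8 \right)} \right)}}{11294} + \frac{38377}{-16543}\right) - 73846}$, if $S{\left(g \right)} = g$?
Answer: $- \frac{16543}{1221672755} \approx -1.3541 \cdot 10^{-5}$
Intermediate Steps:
$M{\left(T \right)} = 0$
$\frac{1}{\left(\frac{S{\left(M{\left(-8 \right)} \right)}}{11294} + \frac{38377}{-16543}\right) - 73846} = \frac{1}{\left(\frac{0}{11294} + \frac{38377}{-16543}\right) - 73846} = \frac{1}{\left(0 \cdot \frac{1}{11294} + 38377 \left(- \frac{1}{16543}\right)\right) - 73846} = \frac{1}{\left(0 - \frac{38377}{16543}\right) - 73846} = \frac{1}{- \frac{38377}{16543} - 73846} = \frac{1}{- \frac{1221672755}{16543}} = - \frac{16543}{1221672755}$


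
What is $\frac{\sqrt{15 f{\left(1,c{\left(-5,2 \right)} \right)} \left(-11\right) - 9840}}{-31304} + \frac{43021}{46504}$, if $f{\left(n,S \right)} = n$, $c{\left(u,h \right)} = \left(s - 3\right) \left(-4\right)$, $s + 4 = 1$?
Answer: $\frac{43021}{46504} - \frac{i \sqrt{10005}}{31304} \approx 0.9251 - 0.0031953 i$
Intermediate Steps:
$s = -3$ ($s = -4 + 1 = -3$)
$c{\left(u,h \right)} = 24$ ($c{\left(u,h \right)} = \left(-3 - 3\right) \left(-4\right) = \left(-6\right) \left(-4\right) = 24$)
$\frac{\sqrt{15 f{\left(1,c{\left(-5,2 \right)} \right)} \left(-11\right) - 9840}}{-31304} + \frac{43021}{46504} = \frac{\sqrt{15 \cdot 1 \left(-11\right) - 9840}}{-31304} + \frac{43021}{46504} = \sqrt{15 \left(-11\right) - 9840} \left(- \frac{1}{31304}\right) + 43021 \cdot \frac{1}{46504} = \sqrt{-165 - 9840} \left(- \frac{1}{31304}\right) + \frac{43021}{46504} = \sqrt{-10005} \left(- \frac{1}{31304}\right) + \frac{43021}{46504} = i \sqrt{10005} \left(- \frac{1}{31304}\right) + \frac{43021}{46504} = - \frac{i \sqrt{10005}}{31304} + \frac{43021}{46504} = \frac{43021}{46504} - \frac{i \sqrt{10005}}{31304}$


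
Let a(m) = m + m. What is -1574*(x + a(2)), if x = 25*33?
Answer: -1304846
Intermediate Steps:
a(m) = 2*m
x = 825
-1574*(x + a(2)) = -1574*(825 + 2*2) = -1574*(825 + 4) = -1574*829 = -1304846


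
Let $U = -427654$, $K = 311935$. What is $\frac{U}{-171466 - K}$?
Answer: $\frac{427654}{483401} \approx 0.88468$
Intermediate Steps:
$\frac{U}{-171466 - K} = - \frac{427654}{-171466 - 311935} = - \frac{427654}{-483401} = \left(-427654\right) \left(- \frac{1}{483401}\right) = \frac{427654}{483401}$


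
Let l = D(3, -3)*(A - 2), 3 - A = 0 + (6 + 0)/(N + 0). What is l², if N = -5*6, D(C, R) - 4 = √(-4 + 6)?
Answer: 648/25 + 288*√2/25 ≈ 42.212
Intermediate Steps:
D(C, R) = 4 + √2 (D(C, R) = 4 + √(-4 + 6) = 4 + √2)
N = -30
A = 16/5 (A = 3 - (0 + (6 + 0)/(-30 + 0)) = 3 - (0 + 6/(-30)) = 3 - (0 + 6*(-1/30)) = 3 - (0 - ⅕) = 3 - 1*(-⅕) = 3 + ⅕ = 16/5 ≈ 3.2000)
l = 24/5 + 6*√2/5 (l = (4 + √2)*(16/5 - 2) = (4 + √2)*(6/5) = 24/5 + 6*√2/5 ≈ 6.4971)
l² = (24/5 + 6*√2/5)²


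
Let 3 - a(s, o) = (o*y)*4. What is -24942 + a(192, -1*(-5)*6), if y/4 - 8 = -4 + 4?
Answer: -28779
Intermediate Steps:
y = 32 (y = 32 + 4*(-4 + 4) = 32 + 4*0 = 32 + 0 = 32)
a(s, o) = 3 - 128*o (a(s, o) = 3 - o*32*4 = 3 - 32*o*4 = 3 - 128*o)
-24942 + a(192, -1*(-5)*6) = -24942 + (3 - 128*(-1*(-5))*6) = -24942 + (3 - 640*6) = -24942 + (3 - 128*30) = -24942 + (3 - 3840) = -24942 - 3837 = -28779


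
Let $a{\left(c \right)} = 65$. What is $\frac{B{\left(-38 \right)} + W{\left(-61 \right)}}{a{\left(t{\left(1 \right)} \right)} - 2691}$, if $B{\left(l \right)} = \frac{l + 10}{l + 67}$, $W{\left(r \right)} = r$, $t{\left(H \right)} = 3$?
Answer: $\frac{1797}{76154} \approx 0.023597$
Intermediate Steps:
$B{\left(l \right)} = \frac{10 + l}{67 + l}$
$\frac{B{\left(-38 \right)} + W{\left(-61 \right)}}{a{\left(t{\left(1 \right)} \right)} - 2691} = \frac{\frac{10 - 38}{67 - 38} - 61}{65 - 2691} = \frac{\frac{1}{29} \left(-28\right) - 61}{-2626} = \left(\frac{1}{29} \left(-28\right) - 61\right) \left(- \frac{1}{2626}\right) = \left(- \frac{28}{29} - 61\right) \left(- \frac{1}{2626}\right) = \left(- \frac{1797}{29}\right) \left(- \frac{1}{2626}\right) = \frac{1797}{76154}$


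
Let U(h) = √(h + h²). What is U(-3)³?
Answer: 6*√6 ≈ 14.697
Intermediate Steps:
U(-3)³ = (√(-3*(1 - 3)))³ = (√(-3*(-2)))³ = (√6)³ = 6*√6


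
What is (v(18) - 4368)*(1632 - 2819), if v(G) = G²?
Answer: 4800228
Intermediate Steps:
(v(18) - 4368)*(1632 - 2819) = (18² - 4368)*(1632 - 2819) = (324 - 4368)*(-1187) = -4044*(-1187) = 4800228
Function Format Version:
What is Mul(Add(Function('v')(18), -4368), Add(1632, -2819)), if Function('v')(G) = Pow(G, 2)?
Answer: 4800228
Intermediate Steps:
Mul(Add(Function('v')(18), -4368), Add(1632, -2819)) = Mul(Add(Pow(18, 2), -4368), Add(1632, -2819)) = Mul(Add(324, -4368), -1187) = Mul(-4044, -1187) = 4800228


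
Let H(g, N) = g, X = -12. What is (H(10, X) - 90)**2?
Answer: 6400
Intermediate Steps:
(H(10, X) - 90)**2 = (10 - 90)**2 = (-80)**2 = 6400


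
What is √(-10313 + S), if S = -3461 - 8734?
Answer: 2*I*√5627 ≈ 150.03*I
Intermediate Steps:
S = -12195
√(-10313 + S) = √(-10313 - 12195) = √(-22508) = 2*I*√5627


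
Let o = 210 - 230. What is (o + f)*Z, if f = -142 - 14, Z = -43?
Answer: 7568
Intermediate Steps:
f = -156
o = -20
(o + f)*Z = (-20 - 156)*(-43) = -176*(-43) = 7568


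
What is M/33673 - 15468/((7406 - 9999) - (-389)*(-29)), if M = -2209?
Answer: 245103149/233589601 ≈ 1.0493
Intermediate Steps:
M/33673 - 15468/((7406 - 9999) - (-389)*(-29)) = -2209/33673 - 15468/((7406 - 9999) - (-389)*(-29)) = -2209*1/33673 - 15468/(-2593 - 1*11281) = -2209/33673 - 15468/(-2593 - 11281) = -2209/33673 - 15468/(-13874) = -2209/33673 - 15468*(-1/13874) = -2209/33673 + 7734/6937 = 245103149/233589601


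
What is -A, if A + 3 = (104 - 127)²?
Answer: -526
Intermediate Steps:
A = 526 (A = -3 + (104 - 127)² = -3 + (-23)² = -3 + 529 = 526)
-A = -1*526 = -526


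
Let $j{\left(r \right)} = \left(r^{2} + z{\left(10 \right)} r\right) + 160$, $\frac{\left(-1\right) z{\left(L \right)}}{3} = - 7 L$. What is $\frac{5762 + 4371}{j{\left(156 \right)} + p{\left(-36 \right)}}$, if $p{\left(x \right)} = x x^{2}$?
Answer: $\frac{10133}{10600} \approx 0.95594$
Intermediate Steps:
$z{\left(L \right)} = 21 L$ ($z{\left(L \right)} = - 3 \left(- 7 L\right) = 21 L$)
$j{\left(r \right)} = 160 + r^{2} + 210 r$ ($j{\left(r \right)} = \left(r^{2} + 21 \cdot 10 r\right) + 160 = \left(r^{2} + 210 r\right) + 160 = 160 + r^{2} + 210 r$)
$p{\left(x \right)} = x^{3}$
$\frac{5762 + 4371}{j{\left(156 \right)} + p{\left(-36 \right)}} = \frac{5762 + 4371}{\left(160 + 156^{2} + 210 \cdot 156\right) + \left(-36\right)^{3}} = \frac{10133}{\left(160 + 24336 + 32760\right) - 46656} = \frac{10133}{57256 - 46656} = \frac{10133}{10600}$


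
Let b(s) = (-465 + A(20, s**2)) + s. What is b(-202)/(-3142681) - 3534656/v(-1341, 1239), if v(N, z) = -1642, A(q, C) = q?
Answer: 5554148657555/2580141101 ≈ 2152.7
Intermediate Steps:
b(s) = -445 + s (b(s) = (-465 + 20) + s = -445 + s)
b(-202)/(-3142681) - 3534656/v(-1341, 1239) = (-445 - 202)/(-3142681) - 3534656/(-1642) = -647*(-1/3142681) - 3534656*(-1/1642) = 647/3142681 + 1767328/821 = 5554148657555/2580141101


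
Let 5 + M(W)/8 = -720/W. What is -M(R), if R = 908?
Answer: 10520/227 ≈ 46.344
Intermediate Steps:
M(W) = -40 - 5760/W (M(W) = -40 + 8*(-720/W) = -40 - 5760/W)
-M(R) = -(-40 - 5760/908) = -(-40 - 5760*1/908) = -(-40 - 1440/227) = -1*(-10520/227) = 10520/227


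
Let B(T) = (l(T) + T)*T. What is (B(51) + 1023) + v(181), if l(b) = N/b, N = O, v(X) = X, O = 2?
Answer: 3807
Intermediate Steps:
N = 2
l(b) = 2/b
B(T) = T*(T + 2/T) (B(T) = (2/T + T)*T = (T + 2/T)*T = T*(T + 2/T))
(B(51) + 1023) + v(181) = ((2 + 51²) + 1023) + 181 = ((2 + 2601) + 1023) + 181 = (2603 + 1023) + 181 = 3626 + 181 = 3807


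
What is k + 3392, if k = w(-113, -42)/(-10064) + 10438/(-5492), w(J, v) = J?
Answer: 46844114965/13817872 ≈ 3390.1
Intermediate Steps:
k = -26106859/13817872 (k = -113/(-10064) + 10438/(-5492) = -113*(-1/10064) + 10438*(-1/5492) = 113/10064 - 5219/2746 = -26106859/13817872 ≈ -1.8894)
k + 3392 = -26106859/13817872 + 3392 = 46844114965/13817872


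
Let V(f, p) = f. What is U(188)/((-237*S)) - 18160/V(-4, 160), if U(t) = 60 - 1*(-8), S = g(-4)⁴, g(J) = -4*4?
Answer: 17628856303/3883008 ≈ 4540.0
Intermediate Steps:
g(J) = -16
S = 65536 (S = (-16)⁴ = 65536)
U(t) = 68 (U(t) = 60 + 8 = 68)
U(188)/((-237*S)) - 18160/V(-4, 160) = 68/((-237*65536)) - 18160/(-4) = 68/(-15532032) - 18160*(-¼) = 68*(-1/15532032) + 4540 = -17/3883008 + 4540 = 17628856303/3883008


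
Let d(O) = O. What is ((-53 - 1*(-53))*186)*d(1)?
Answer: 0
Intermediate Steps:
((-53 - 1*(-53))*186)*d(1) = ((-53 - 1*(-53))*186)*1 = ((-53 + 53)*186)*1 = (0*186)*1 = 0*1 = 0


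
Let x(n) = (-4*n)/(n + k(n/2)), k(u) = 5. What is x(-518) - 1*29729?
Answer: -15253049/513 ≈ -29733.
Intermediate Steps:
x(n) = -4*n/(5 + n) (x(n) = (-4*n)/(n + 5) = (-4*n)/(5 + n) = -4*n/(5 + n))
x(-518) - 1*29729 = -4*(-518)/(5 - 518) - 1*29729 = -4*(-518)/(-513) - 29729 = -4*(-518)*(-1/513) - 29729 = -2072/513 - 29729 = -15253049/513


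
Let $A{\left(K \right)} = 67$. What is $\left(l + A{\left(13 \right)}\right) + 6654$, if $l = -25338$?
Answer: $-18617$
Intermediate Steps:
$\left(l + A{\left(13 \right)}\right) + 6654 = \left(-25338 + 67\right) + 6654 = -25271 + 6654 = -18617$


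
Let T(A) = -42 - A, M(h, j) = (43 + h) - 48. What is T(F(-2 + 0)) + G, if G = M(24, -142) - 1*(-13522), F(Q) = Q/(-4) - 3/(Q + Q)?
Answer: 53991/4 ≈ 13498.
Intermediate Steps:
M(h, j) = -5 + h
F(Q) = -3/(2*Q) - Q/4 (F(Q) = Q*(-1/4) - 3*1/(2*Q) = -Q/4 - 3/(2*Q) = -3/(2*Q) - Q/4)
G = 13541 (G = (-5 + 24) - 1*(-13522) = 19 + 13522 = 13541)
T(F(-2 + 0)) + G = (-42 - (-6 - (-2 + 0)**2)/(4*(-2 + 0))) + 13541 = (-42 - (-6 - 1*(-2)**2)/(4*(-2))) + 13541 = (-42 - (-1)*(-6 - 1*4)/(4*2)) + 13541 = (-42 - (-1)*(-6 - 4)/(4*2)) + 13541 = (-42 - (-1)*(-10)/(4*2)) + 13541 = (-42 - 1*5/4) + 13541 = (-42 - 5/4) + 13541 = -173/4 + 13541 = 53991/4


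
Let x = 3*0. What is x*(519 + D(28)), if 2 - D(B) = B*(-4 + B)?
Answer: 0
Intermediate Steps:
x = 0
D(B) = 2 - B*(-4 + B)
x*(519 + D(28)) = 0*(519 + (2 - 1*28² + 4*28)) = 0*(519 + (2 - 1*784 + 112)) = 0*(519 + (2 - 784 + 112)) = 0*(519 - 670) = 0*(-151) = 0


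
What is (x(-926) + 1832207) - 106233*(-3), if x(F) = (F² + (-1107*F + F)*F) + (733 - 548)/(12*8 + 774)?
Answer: -164492652839/174 ≈ -9.4536e+8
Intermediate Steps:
x(F) = 37/174 - 1105*F² (x(F) = (F² + (-1106*F)*F) + 185/(96 + 774) = (F² - 1106*F²) + 185/870 = -1105*F² + 185*(1/870) = -1105*F² + 37/174 = 37/174 - 1105*F²)
(x(-926) + 1832207) - 106233*(-3) = ((37/174 - 1105*(-926)²) + 1832207) - 106233*(-3) = ((37/174 - 1105*857476) + 1832207) + 318699 = ((37/174 - 947510980) + 1832207) + 318699 = (-164866910483/174 + 1832207) + 318699 = -164548106465/174 + 318699 = -164492652839/174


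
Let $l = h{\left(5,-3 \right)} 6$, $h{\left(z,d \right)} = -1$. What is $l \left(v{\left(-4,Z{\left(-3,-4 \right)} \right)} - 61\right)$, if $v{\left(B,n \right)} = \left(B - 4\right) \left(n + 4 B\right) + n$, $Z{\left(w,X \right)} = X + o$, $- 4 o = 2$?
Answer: $-591$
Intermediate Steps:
$o = - \frac{1}{2}$ ($o = \left(- \frac{1}{4}\right) 2 = - \frac{1}{2} \approx -0.5$)
$Z{\left(w,X \right)} = - \frac{1}{2} + X$ ($Z{\left(w,X \right)} = X - \frac{1}{2} = - \frac{1}{2} + X$)
$l = -6$ ($l = \left(-1\right) 6 = -6$)
$v{\left(B,n \right)} = n + \left(-4 + B\right) \left(n + 4 B\right)$ ($v{\left(B,n \right)} = \left(-4 + B\right) \left(n + 4 B\right) + n = n + \left(-4 + B\right) \left(n + 4 B\right)$)
$l \left(v{\left(-4,Z{\left(-3,-4 \right)} \right)} - 61\right) = - 6 \left(\left(\left(-16\right) \left(-4\right) - 3 \left(- \frac{1}{2} - 4\right) + 4 \left(-4\right)^{2} - 4 \left(- \frac{1}{2} - 4\right)\right) - 61\right) = - 6 \left(\left(64 - - \frac{27}{2} + 4 \cdot 16 - -18\right) - 61\right) = - 6 \left(\left(64 + \frac{27}{2} + 64 + 18\right) - 61\right) = - 6 \left(\frac{319}{2} - 61\right) = \left(-6\right) \frac{197}{2} = -591$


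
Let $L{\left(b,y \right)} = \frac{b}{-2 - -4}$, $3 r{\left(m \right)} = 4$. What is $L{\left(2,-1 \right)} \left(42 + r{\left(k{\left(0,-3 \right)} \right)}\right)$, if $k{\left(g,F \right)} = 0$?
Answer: $\frac{130}{3} \approx 43.333$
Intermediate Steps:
$r{\left(m \right)} = \frac{4}{3}$ ($r{\left(m \right)} = \frac{1}{3} \cdot 4 = \frac{4}{3}$)
$L{\left(b,y \right)} = \frac{b}{2}$ ($L{\left(b,y \right)} = \frac{b}{-2 + 4} = \frac{b}{2}$)
$L{\left(2,-1 \right)} \left(42 + r{\left(k{\left(0,-3 \right)} \right)}\right) = \frac{1}{2} \cdot 2 \left(42 + \frac{4}{3}\right) = 1 \cdot \frac{130}{3} = \frac{130}{3}$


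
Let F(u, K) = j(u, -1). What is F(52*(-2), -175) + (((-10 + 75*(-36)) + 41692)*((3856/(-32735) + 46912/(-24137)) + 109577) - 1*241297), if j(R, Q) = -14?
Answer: 3374787666379808241/790124695 ≈ 4.2712e+9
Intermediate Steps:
F(u, K) = -14
F(52*(-2), -175) + (((-10 + 75*(-36)) + 41692)*((3856/(-32735) + 46912/(-24137)) + 109577) - 1*241297) = -14 + (((-10 + 75*(-36)) + 41692)*((3856/(-32735) + 46912/(-24137)) + 109577) - 1*241297) = -14 + (((-10 - 2700) + 41692)*((3856*(-1/32735) + 46912*(-1/24137)) + 109577) - 241297) = -14 + ((-2710 + 41692)*((-3856/32735 - 46912/24137) + 109577) - 241297) = -14 + (38982*(-1628736592/790124695 + 109577) - 241297) = -14 + (38982*(86577864967423/790124695) - 241297) = -14 + (3374978332160083386/790124695 - 241297) = -14 + 3374787677441553971/790124695 = 3374787666379808241/790124695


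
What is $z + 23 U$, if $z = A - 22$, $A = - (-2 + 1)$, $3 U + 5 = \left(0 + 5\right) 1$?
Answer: $-21$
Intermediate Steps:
$U = 0$ ($U = - \frac{5}{3} + \frac{\left(0 + 5\right) 1}{3} = - \frac{5}{3} + \frac{5 \cdot 1}{3} = - \frac{5}{3} + \frac{1}{3} \cdot 5 = - \frac{5}{3} + \frac{5}{3} = 0$)
$A = 1$ ($A = \left(-1\right) \left(-1\right) = 1$)
$z = -21$ ($z = 1 - 22 = -21$)
$z + 23 U = -21 + 23 \cdot 0 = -21 + 0 = -21$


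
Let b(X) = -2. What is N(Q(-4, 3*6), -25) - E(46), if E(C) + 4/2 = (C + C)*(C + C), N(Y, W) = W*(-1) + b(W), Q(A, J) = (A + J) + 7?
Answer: -8439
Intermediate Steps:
Q(A, J) = 7 + A + J
N(Y, W) = -2 - W (N(Y, W) = W*(-1) - 2 = -W - 2 = -2 - W)
E(C) = -2 + 4*C**2 (E(C) = -2 + (C + C)*(C + C) = -2 + (2*C)*(2*C) = -2 + 4*C**2)
N(Q(-4, 3*6), -25) - E(46) = (-2 - 1*(-25)) - (-2 + 4*46**2) = (-2 + 25) - (-2 + 4*2116) = 23 - (-2 + 8464) = 23 - 1*8462 = 23 - 8462 = -8439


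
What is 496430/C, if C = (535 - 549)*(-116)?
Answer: 248215/812 ≈ 305.68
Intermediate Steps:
C = 1624 (C = -14*(-116) = 1624)
496430/C = 496430/1624 = 496430*(1/1624) = 248215/812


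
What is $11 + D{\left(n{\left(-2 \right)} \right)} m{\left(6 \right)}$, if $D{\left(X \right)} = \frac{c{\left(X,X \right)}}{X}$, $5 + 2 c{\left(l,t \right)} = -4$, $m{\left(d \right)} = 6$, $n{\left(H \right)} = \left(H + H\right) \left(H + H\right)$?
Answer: $\frac{149}{16} \approx 9.3125$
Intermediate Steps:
$n{\left(H \right)} = 4 H^{2}$ ($n{\left(H \right)} = 2 H 2 H = 4 H^{2}$)
$c{\left(l,t \right)} = - \frac{9}{2}$ ($c{\left(l,t \right)} = - \frac{5}{2} + \frac{1}{2} \left(-4\right) = - \frac{5}{2} - 2 = - \frac{9}{2}$)
$D{\left(X \right)} = - \frac{9}{2 X}$
$11 + D{\left(n{\left(-2 \right)} \right)} m{\left(6 \right)} = 11 + - \frac{9}{2 \cdot 4 \left(-2\right)^{2}} \cdot 6 = 11 + - \frac{9}{2 \cdot 4 \cdot 4} \cdot 6 = 11 + - \frac{9}{2 \cdot 16} \cdot 6 = 11 + \left(- \frac{9}{2}\right) \frac{1}{16} \cdot 6 = 11 - \frac{27}{16} = \frac{149}{16}$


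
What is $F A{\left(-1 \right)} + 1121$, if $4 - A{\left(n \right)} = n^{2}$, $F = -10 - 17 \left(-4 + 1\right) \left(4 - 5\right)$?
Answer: $938$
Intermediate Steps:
$F = -61$ ($F = -10 - 17 \left(\left(-3\right) \left(-1\right)\right) = -10 - 51 = -61$)
$A{\left(n \right)} = 4 - n^{2}$
$F A{\left(-1 \right)} + 1121 = - 61 \left(4 - \left(-1\right)^{2}\right) + 1121 = - 61 \left(4 - 1\right) + 1121 = \left(-61\right) 3 + 1121 = -183 + 1121 = 938$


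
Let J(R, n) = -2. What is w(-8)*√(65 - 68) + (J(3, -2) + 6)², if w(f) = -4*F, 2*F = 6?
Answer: 16 - 12*I*√3 ≈ 16.0 - 20.785*I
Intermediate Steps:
F = 3 (F = (½)*6 = 3)
w(f) = -12 (w(f) = -4*3 = -12)
w(-8)*√(65 - 68) + (J(3, -2) + 6)² = -12*√(65 - 68) + (-2 + 6)² = -12*I*√3 + 4² = -12*I*√3 + 16 = 16 - 12*I*√3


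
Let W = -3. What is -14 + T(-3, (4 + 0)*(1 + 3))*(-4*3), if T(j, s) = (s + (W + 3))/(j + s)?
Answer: -374/13 ≈ -28.769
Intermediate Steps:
T(j, s) = s/(j + s) (T(j, s) = (s + (-3 + 3))/(j + s) = (s + 0)/(j + s) = s/(j + s))
-14 + T(-3, (4 + 0)*(1 + 3))*(-4*3) = -14 + (((4 + 0)*(1 + 3))/(-3 + (4 + 0)*(1 + 3)))*(-4*3) = -14 + ((4*4)/(-3 + 4*4))*(-12) = -14 + (16/(-3 + 16))*(-12) = -14 + (16/13)*(-12) = -14 - 192/13 = -374/13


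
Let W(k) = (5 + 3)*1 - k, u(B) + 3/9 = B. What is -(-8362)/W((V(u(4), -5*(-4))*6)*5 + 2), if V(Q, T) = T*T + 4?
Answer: -4181/6057 ≈ -0.69028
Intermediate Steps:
u(B) = -⅓ + B
V(Q, T) = 4 + T² (V(Q, T) = T² + 4 = 4 + T²)
W(k) = 8 - k (W(k) = 8*1 - k = 8 - k)
-(-8362)/W((V(u(4), -5*(-4))*6)*5 + 2) = -(-8362)/(8 - (((4 + (-5*(-4))²)*6)*5 + 2)) = -(-8362)/(8 - (((4 + 20²)*6)*5 + 2)) = -(-8362)/(8 - (((4 + 400)*6)*5 + 2)) = -(-8362)/(8 - ((404*6)*5 + 2)) = -(-8362)/(8 - (2424*5 + 2)) = -(-8362)/(8 - (12120 + 2)) = -(-8362)/(8 - 1*12122) = -(-8362)/(8 - 12122) = -(-8362)/(-12114) = -(-8362)*(-1)/12114 = -1*4181/6057 = -4181/6057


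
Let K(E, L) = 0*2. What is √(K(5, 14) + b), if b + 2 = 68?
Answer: √66 ≈ 8.1240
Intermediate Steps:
K(E, L) = 0
b = 66 (b = -2 + 68 = 66)
√(K(5, 14) + b) = √(0 + 66) = √66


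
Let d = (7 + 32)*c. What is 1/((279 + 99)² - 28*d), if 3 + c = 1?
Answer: 1/145068 ≈ 6.8933e-6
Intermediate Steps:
c = -2 (c = -3 + 1 = -2)
d = -78 (d = (7 + 32)*(-2) = 39*(-2) = -78)
1/((279 + 99)² - 28*d) = 1/((279 + 99)² - 28*(-78)) = 1/(378² + 2184) = 1/(142884 + 2184) = 1/145068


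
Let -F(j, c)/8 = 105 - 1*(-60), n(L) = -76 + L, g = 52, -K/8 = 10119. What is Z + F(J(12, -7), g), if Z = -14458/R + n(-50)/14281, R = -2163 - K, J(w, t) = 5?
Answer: -1485461537992/1125185709 ≈ -1320.2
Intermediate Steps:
K = -80952 (K = -8*10119 = -80952)
F(j, c) = -1320 (F(j, c) = -8*(105 - 1*(-60)) = -8*(105 + 60) = -8*165 = -1320)
R = 78789 (R = -2163 - 1*(-80952) = -2163 + 80952 = 78789)
Z = -216402112/1125185709 (Z = -14458/78789 + (-76 - 50)/14281 = -14458*1/78789 - 126*1/14281 = -14458/78789 - 126/14281 = -216402112/1125185709 ≈ -0.19233)
Z + F(J(12, -7), g) = -216402112/1125185709 - 1320 = -1485461537992/1125185709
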